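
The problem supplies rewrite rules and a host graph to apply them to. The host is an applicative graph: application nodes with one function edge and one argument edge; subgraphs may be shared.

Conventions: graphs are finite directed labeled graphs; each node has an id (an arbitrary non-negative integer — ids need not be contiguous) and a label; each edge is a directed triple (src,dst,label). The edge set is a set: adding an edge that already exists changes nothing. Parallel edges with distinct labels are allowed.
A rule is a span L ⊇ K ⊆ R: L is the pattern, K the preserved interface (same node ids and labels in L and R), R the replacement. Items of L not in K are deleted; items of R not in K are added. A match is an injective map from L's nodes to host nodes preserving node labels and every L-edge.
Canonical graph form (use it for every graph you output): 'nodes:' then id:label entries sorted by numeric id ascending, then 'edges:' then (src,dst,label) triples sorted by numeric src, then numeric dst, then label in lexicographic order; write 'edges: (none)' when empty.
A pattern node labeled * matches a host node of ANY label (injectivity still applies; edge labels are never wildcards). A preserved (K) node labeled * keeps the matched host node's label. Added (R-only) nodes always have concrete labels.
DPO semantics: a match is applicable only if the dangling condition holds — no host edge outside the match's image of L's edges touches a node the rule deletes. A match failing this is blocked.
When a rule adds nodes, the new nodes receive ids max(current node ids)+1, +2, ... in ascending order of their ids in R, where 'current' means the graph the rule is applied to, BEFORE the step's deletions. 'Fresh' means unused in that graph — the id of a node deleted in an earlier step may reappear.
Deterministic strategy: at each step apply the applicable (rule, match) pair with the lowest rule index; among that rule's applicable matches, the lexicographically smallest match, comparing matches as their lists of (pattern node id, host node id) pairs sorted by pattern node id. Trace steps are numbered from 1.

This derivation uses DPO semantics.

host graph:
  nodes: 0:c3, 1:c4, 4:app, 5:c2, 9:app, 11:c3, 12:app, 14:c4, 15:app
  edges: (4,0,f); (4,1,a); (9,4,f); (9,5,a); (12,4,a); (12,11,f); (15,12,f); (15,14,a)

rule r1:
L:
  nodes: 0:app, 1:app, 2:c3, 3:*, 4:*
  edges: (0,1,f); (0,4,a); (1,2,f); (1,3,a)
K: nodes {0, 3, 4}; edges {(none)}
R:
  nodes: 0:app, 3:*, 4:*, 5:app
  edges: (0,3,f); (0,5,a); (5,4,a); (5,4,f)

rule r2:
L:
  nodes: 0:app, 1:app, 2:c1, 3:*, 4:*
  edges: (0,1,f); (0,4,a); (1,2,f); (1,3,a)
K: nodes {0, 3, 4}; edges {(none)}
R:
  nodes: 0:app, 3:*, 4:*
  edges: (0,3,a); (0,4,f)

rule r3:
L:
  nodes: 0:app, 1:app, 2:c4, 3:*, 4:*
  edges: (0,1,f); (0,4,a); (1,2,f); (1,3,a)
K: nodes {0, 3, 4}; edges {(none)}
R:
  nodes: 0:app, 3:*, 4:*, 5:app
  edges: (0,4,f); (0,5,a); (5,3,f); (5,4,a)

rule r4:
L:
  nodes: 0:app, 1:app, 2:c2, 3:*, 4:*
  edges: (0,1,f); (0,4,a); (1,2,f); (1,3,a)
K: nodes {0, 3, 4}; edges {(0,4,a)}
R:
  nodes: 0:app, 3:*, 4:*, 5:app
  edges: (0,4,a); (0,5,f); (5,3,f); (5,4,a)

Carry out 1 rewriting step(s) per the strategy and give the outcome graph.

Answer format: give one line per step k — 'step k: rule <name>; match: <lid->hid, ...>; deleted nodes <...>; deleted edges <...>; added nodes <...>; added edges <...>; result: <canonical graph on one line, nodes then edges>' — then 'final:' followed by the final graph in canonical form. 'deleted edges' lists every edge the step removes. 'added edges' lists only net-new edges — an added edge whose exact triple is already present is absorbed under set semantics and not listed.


step 1: rule r1; match: 0->15, 1->12, 2->11, 3->4, 4->14; deleted nodes 11, 12; deleted edges (12,4,a); (12,11,f); (15,12,f); (15,14,a); added nodes 16; added edges (15,4,f); (15,16,a); (16,14,a); (16,14,f); result: nodes: 0:c3, 1:c4, 4:app, 5:c2, 9:app, 14:c4, 15:app, 16:app edges: (4,0,f); (4,1,a); (9,4,f); (9,5,a); (15,4,f); (15,16,a); (16,14,a); (16,14,f)
final:
nodes: 0:c3, 1:c4, 4:app, 5:c2, 9:app, 14:c4, 15:app, 16:app
edges: (4,0,f); (4,1,a); (9,4,f); (9,5,a); (15,4,f); (15,16,a); (16,14,a); (16,14,f)


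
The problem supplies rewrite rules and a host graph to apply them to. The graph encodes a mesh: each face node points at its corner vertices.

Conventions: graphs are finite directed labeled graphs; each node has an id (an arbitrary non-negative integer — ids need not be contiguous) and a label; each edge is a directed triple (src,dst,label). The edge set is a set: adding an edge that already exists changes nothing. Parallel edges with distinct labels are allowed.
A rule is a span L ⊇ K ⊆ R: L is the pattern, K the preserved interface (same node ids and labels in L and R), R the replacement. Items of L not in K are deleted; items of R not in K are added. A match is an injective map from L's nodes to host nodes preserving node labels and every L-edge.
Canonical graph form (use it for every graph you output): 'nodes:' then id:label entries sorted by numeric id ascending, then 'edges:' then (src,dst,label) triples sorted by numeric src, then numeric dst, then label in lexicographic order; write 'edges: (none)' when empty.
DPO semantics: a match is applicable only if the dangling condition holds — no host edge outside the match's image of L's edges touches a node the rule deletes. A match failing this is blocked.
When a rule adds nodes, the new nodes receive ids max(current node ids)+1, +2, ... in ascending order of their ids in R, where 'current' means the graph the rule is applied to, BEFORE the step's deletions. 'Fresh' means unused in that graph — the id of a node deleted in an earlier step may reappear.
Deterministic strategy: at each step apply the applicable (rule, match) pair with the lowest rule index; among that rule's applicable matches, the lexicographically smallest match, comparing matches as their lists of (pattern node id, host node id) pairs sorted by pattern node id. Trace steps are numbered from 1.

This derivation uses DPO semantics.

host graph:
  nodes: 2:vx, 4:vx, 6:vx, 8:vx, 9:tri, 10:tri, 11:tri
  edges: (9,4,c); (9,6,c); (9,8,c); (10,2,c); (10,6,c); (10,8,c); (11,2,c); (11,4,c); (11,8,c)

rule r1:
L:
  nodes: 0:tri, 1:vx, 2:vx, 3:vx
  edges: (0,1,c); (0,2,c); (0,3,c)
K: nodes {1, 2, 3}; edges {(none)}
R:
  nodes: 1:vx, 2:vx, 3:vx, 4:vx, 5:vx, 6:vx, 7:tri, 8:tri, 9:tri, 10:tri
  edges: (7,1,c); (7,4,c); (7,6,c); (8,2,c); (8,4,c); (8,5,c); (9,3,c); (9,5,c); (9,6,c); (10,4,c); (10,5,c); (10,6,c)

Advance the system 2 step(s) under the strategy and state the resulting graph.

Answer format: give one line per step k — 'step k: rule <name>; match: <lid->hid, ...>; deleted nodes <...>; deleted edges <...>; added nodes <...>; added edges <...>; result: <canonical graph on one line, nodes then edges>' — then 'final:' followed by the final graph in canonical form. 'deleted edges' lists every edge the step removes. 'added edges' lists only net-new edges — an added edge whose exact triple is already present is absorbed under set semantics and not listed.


step 1: rule r1; match: 0->9, 1->4, 2->6, 3->8; deleted nodes 9; deleted edges (9,4,c); (9,6,c); (9,8,c); added nodes 12, 13, 14, 15, 16, 17, 18; added edges (15,4,c); (15,12,c); (15,14,c); (16,6,c); (16,12,c); (16,13,c); (17,8,c); (17,13,c); (17,14,c); (18,12,c); (18,13,c); (18,14,c); result: nodes: 2:vx, 4:vx, 6:vx, 8:vx, 10:tri, 11:tri, 12:vx, 13:vx, 14:vx, 15:tri, 16:tri, 17:tri, 18:tri edges: (10,2,c); (10,6,c); (10,8,c); (11,2,c); (11,4,c); (11,8,c); (15,4,c); (15,12,c); (15,14,c); (16,6,c); (16,12,c); (16,13,c); (17,8,c); (17,13,c); (17,14,c); (18,12,c); (18,13,c); (18,14,c)
step 2: rule r1; match: 0->10, 1->2, 2->6, 3->8; deleted nodes 10; deleted edges (10,2,c); (10,6,c); (10,8,c); added nodes 19, 20, 21, 22, 23, 24, 25; added edges (22,2,c); (22,19,c); (22,21,c); (23,6,c); (23,19,c); (23,20,c); (24,8,c); (24,20,c); (24,21,c); (25,19,c); (25,20,c); (25,21,c); result: nodes: 2:vx, 4:vx, 6:vx, 8:vx, 11:tri, 12:vx, 13:vx, 14:vx, 15:tri, 16:tri, 17:tri, 18:tri, 19:vx, 20:vx, 21:vx, 22:tri, 23:tri, 24:tri, 25:tri edges: (11,2,c); (11,4,c); (11,8,c); (15,4,c); (15,12,c); (15,14,c); (16,6,c); (16,12,c); (16,13,c); (17,8,c); (17,13,c); (17,14,c); (18,12,c); (18,13,c); (18,14,c); (22,2,c); (22,19,c); (22,21,c); (23,6,c); (23,19,c); (23,20,c); (24,8,c); (24,20,c); (24,21,c); (25,19,c); (25,20,c); (25,21,c)
final:
nodes: 2:vx, 4:vx, 6:vx, 8:vx, 11:tri, 12:vx, 13:vx, 14:vx, 15:tri, 16:tri, 17:tri, 18:tri, 19:vx, 20:vx, 21:vx, 22:tri, 23:tri, 24:tri, 25:tri
edges: (11,2,c); (11,4,c); (11,8,c); (15,4,c); (15,12,c); (15,14,c); (16,6,c); (16,12,c); (16,13,c); (17,8,c); (17,13,c); (17,14,c); (18,12,c); (18,13,c); (18,14,c); (22,2,c); (22,19,c); (22,21,c); (23,6,c); (23,19,c); (23,20,c); (24,8,c); (24,20,c); (24,21,c); (25,19,c); (25,20,c); (25,21,c)


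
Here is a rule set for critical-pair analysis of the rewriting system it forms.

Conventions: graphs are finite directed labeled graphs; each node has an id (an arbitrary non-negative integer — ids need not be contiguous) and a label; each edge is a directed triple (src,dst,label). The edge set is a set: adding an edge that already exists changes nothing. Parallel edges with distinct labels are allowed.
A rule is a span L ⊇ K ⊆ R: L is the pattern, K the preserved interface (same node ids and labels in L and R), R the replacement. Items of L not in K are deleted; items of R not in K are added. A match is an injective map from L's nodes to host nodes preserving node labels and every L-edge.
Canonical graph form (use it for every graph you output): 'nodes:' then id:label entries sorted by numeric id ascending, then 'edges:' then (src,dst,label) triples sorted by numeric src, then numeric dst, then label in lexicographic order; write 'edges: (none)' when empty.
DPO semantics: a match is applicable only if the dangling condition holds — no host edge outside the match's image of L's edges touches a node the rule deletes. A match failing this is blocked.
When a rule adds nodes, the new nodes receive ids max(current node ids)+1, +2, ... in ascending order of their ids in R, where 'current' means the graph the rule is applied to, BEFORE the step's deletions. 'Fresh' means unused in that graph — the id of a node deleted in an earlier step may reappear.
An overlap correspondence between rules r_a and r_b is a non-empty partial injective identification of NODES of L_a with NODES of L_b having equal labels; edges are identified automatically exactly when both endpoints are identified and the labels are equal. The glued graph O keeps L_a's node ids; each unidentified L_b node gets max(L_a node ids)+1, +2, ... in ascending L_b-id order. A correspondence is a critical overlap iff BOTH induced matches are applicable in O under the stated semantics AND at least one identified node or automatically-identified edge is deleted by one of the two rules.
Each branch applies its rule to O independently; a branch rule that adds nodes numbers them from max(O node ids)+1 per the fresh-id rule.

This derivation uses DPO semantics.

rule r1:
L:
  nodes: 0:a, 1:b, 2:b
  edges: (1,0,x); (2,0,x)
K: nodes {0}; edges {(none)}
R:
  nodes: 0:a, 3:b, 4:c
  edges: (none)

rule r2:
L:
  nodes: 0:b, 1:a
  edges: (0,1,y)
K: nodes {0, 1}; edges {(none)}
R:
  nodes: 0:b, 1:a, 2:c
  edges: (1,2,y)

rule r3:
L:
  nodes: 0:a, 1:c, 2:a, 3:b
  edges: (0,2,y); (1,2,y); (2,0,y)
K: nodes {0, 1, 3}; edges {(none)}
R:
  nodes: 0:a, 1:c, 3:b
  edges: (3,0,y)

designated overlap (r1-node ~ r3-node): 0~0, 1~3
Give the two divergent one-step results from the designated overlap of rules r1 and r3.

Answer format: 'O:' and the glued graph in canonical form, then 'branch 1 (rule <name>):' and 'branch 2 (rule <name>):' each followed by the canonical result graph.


O:
nodes: 0:a, 1:b, 2:b, 3:c, 4:a
edges: (0,4,y); (1,0,x); (2,0,x); (3,4,y); (4,0,y)
branch 1 (rule r1):
nodes: 0:a, 3:c, 4:a, 5:b, 6:c
edges: (0,4,y); (3,4,y); (4,0,y)
branch 2 (rule r3):
nodes: 0:a, 1:b, 2:b, 3:c
edges: (1,0,x); (1,0,y); (2,0,x)


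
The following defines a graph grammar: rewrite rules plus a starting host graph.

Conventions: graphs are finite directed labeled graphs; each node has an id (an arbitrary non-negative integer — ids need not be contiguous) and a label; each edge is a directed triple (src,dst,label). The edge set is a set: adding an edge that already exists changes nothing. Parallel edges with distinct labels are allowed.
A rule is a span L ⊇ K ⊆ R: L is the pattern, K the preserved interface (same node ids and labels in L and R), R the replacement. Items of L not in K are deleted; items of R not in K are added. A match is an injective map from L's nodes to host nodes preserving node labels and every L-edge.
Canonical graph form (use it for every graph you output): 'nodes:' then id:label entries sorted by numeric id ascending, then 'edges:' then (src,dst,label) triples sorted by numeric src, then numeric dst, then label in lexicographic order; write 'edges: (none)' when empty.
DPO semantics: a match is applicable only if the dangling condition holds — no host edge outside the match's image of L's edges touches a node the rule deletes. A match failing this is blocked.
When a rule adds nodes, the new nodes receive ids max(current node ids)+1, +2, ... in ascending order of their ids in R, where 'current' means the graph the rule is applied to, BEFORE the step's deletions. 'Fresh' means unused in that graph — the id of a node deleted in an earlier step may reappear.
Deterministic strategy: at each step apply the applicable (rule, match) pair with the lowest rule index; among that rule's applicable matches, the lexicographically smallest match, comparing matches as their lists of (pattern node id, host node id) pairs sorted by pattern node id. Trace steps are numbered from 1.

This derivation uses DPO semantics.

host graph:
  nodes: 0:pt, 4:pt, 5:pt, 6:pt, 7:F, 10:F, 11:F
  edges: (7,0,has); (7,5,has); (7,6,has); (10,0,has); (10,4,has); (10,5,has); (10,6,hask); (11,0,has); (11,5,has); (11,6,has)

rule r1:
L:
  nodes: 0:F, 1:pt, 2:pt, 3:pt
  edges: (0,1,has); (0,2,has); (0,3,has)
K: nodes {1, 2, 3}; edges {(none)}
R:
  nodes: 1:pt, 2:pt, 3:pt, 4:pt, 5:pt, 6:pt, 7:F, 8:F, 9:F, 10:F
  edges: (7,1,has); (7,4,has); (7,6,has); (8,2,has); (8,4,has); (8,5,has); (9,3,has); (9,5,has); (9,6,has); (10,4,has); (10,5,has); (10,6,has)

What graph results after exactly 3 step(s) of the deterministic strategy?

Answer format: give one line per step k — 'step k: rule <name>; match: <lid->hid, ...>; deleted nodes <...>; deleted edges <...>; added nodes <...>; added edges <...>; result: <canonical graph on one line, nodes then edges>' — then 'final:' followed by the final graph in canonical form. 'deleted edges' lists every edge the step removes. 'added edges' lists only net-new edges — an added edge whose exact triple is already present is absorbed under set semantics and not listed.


step 1: rule r1; match: 0->7, 1->0, 2->5, 3->6; deleted nodes 7; deleted edges (7,0,has); (7,5,has); (7,6,has); added nodes 12, 13, 14, 15, 16, 17, 18; added edges (15,0,has); (15,12,has); (15,14,has); (16,5,has); (16,12,has); (16,13,has); (17,6,has); (17,13,has); (17,14,has); (18,12,has); (18,13,has); (18,14,has); result: nodes: 0:pt, 4:pt, 5:pt, 6:pt, 10:F, 11:F, 12:pt, 13:pt, 14:pt, 15:F, 16:F, 17:F, 18:F edges: (10,0,has); (10,4,has); (10,5,has); (10,6,hask); (11,0,has); (11,5,has); (11,6,has); (15,0,has); (15,12,has); (15,14,has); (16,5,has); (16,12,has); (16,13,has); (17,6,has); (17,13,has); (17,14,has); (18,12,has); (18,13,has); (18,14,has)
step 2: rule r1; match: 0->11, 1->0, 2->5, 3->6; deleted nodes 11; deleted edges (11,0,has); (11,5,has); (11,6,has); added nodes 19, 20, 21, 22, 23, 24, 25; added edges (22,0,has); (22,19,has); (22,21,has); (23,5,has); (23,19,has); (23,20,has); (24,6,has); (24,20,has); (24,21,has); (25,19,has); (25,20,has); (25,21,has); result: nodes: 0:pt, 4:pt, 5:pt, 6:pt, 10:F, 12:pt, 13:pt, 14:pt, 15:F, 16:F, 17:F, 18:F, 19:pt, 20:pt, 21:pt, 22:F, 23:F, 24:F, 25:F edges: (10,0,has); (10,4,has); (10,5,has); (10,6,hask); (15,0,has); (15,12,has); (15,14,has); (16,5,has); (16,12,has); (16,13,has); (17,6,has); (17,13,has); (17,14,has); (18,12,has); (18,13,has); (18,14,has); (22,0,has); (22,19,has); (22,21,has); (23,5,has); (23,19,has); (23,20,has); (24,6,has); (24,20,has); (24,21,has); (25,19,has); (25,20,has); (25,21,has)
step 3: rule r1; match: 0->15, 1->0, 2->12, 3->14; deleted nodes 15; deleted edges (15,0,has); (15,12,has); (15,14,has); added nodes 26, 27, 28, 29, 30, 31, 32; added edges (29,0,has); (29,26,has); (29,28,has); (30,12,has); (30,26,has); (30,27,has); (31,14,has); (31,27,has); (31,28,has); (32,26,has); (32,27,has); (32,28,has); result: nodes: 0:pt, 4:pt, 5:pt, 6:pt, 10:F, 12:pt, 13:pt, 14:pt, 16:F, 17:F, 18:F, 19:pt, 20:pt, 21:pt, 22:F, 23:F, 24:F, 25:F, 26:pt, 27:pt, 28:pt, 29:F, 30:F, 31:F, 32:F edges: (10,0,has); (10,4,has); (10,5,has); (10,6,hask); (16,5,has); (16,12,has); (16,13,has); (17,6,has); (17,13,has); (17,14,has); (18,12,has); (18,13,has); (18,14,has); (22,0,has); (22,19,has); (22,21,has); (23,5,has); (23,19,has); (23,20,has); (24,6,has); (24,20,has); (24,21,has); (25,19,has); (25,20,has); (25,21,has); (29,0,has); (29,26,has); (29,28,has); (30,12,has); (30,26,has); (30,27,has); (31,14,has); (31,27,has); (31,28,has); (32,26,has); (32,27,has); (32,28,has)
final:
nodes: 0:pt, 4:pt, 5:pt, 6:pt, 10:F, 12:pt, 13:pt, 14:pt, 16:F, 17:F, 18:F, 19:pt, 20:pt, 21:pt, 22:F, 23:F, 24:F, 25:F, 26:pt, 27:pt, 28:pt, 29:F, 30:F, 31:F, 32:F
edges: (10,0,has); (10,4,has); (10,5,has); (10,6,hask); (16,5,has); (16,12,has); (16,13,has); (17,6,has); (17,13,has); (17,14,has); (18,12,has); (18,13,has); (18,14,has); (22,0,has); (22,19,has); (22,21,has); (23,5,has); (23,19,has); (23,20,has); (24,6,has); (24,20,has); (24,21,has); (25,19,has); (25,20,has); (25,21,has); (29,0,has); (29,26,has); (29,28,has); (30,12,has); (30,26,has); (30,27,has); (31,14,has); (31,27,has); (31,28,has); (32,26,has); (32,27,has); (32,28,has)


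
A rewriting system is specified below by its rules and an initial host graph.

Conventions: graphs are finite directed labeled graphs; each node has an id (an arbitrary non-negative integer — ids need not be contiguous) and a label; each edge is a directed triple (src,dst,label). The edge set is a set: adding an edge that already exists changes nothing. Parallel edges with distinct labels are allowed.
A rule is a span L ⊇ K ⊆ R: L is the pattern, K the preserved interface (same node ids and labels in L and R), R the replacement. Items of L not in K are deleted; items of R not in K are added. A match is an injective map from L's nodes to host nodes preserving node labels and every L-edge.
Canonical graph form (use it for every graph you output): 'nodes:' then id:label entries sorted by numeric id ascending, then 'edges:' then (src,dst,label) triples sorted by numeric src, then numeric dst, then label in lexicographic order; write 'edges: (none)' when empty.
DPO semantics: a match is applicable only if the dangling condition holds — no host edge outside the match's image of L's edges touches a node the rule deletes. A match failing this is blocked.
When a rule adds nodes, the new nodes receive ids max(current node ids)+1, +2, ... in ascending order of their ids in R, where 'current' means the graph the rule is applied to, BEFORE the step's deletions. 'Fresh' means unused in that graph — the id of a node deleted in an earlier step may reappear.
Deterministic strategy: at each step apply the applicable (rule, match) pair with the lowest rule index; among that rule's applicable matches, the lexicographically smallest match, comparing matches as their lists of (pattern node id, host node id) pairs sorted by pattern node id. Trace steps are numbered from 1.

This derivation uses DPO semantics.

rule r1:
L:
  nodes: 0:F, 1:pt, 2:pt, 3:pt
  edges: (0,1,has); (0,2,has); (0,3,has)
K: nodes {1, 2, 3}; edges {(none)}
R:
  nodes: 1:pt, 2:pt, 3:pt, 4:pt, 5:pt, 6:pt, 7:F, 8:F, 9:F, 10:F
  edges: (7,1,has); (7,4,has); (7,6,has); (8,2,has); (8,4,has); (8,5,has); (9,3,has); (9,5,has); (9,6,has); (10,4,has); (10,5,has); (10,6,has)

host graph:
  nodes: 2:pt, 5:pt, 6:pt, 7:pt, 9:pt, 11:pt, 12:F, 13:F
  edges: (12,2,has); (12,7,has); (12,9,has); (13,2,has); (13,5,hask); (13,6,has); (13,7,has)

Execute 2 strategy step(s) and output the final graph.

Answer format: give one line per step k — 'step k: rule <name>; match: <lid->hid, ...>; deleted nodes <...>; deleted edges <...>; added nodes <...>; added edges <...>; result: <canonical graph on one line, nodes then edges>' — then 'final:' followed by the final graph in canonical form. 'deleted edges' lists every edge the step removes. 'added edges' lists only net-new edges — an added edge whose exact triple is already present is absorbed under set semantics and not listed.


step 1: rule r1; match: 0->12, 1->2, 2->7, 3->9; deleted nodes 12; deleted edges (12,2,has); (12,7,has); (12,9,has); added nodes 14, 15, 16, 17, 18, 19, 20; added edges (17,2,has); (17,14,has); (17,16,has); (18,7,has); (18,14,has); (18,15,has); (19,9,has); (19,15,has); (19,16,has); (20,14,has); (20,15,has); (20,16,has); result: nodes: 2:pt, 5:pt, 6:pt, 7:pt, 9:pt, 11:pt, 13:F, 14:pt, 15:pt, 16:pt, 17:F, 18:F, 19:F, 20:F edges: (13,2,has); (13,5,hask); (13,6,has); (13,7,has); (17,2,has); (17,14,has); (17,16,has); (18,7,has); (18,14,has); (18,15,has); (19,9,has); (19,15,has); (19,16,has); (20,14,has); (20,15,has); (20,16,has)
step 2: rule r1; match: 0->17, 1->2, 2->14, 3->16; deleted nodes 17; deleted edges (17,2,has); (17,14,has); (17,16,has); added nodes 21, 22, 23, 24, 25, 26, 27; added edges (24,2,has); (24,21,has); (24,23,has); (25,14,has); (25,21,has); (25,22,has); (26,16,has); (26,22,has); (26,23,has); (27,21,has); (27,22,has); (27,23,has); result: nodes: 2:pt, 5:pt, 6:pt, 7:pt, 9:pt, 11:pt, 13:F, 14:pt, 15:pt, 16:pt, 18:F, 19:F, 20:F, 21:pt, 22:pt, 23:pt, 24:F, 25:F, 26:F, 27:F edges: (13,2,has); (13,5,hask); (13,6,has); (13,7,has); (18,7,has); (18,14,has); (18,15,has); (19,9,has); (19,15,has); (19,16,has); (20,14,has); (20,15,has); (20,16,has); (24,2,has); (24,21,has); (24,23,has); (25,14,has); (25,21,has); (25,22,has); (26,16,has); (26,22,has); (26,23,has); (27,21,has); (27,22,has); (27,23,has)
final:
nodes: 2:pt, 5:pt, 6:pt, 7:pt, 9:pt, 11:pt, 13:F, 14:pt, 15:pt, 16:pt, 18:F, 19:F, 20:F, 21:pt, 22:pt, 23:pt, 24:F, 25:F, 26:F, 27:F
edges: (13,2,has); (13,5,hask); (13,6,has); (13,7,has); (18,7,has); (18,14,has); (18,15,has); (19,9,has); (19,15,has); (19,16,has); (20,14,has); (20,15,has); (20,16,has); (24,2,has); (24,21,has); (24,23,has); (25,14,has); (25,21,has); (25,22,has); (26,16,has); (26,22,has); (26,23,has); (27,21,has); (27,22,has); (27,23,has)


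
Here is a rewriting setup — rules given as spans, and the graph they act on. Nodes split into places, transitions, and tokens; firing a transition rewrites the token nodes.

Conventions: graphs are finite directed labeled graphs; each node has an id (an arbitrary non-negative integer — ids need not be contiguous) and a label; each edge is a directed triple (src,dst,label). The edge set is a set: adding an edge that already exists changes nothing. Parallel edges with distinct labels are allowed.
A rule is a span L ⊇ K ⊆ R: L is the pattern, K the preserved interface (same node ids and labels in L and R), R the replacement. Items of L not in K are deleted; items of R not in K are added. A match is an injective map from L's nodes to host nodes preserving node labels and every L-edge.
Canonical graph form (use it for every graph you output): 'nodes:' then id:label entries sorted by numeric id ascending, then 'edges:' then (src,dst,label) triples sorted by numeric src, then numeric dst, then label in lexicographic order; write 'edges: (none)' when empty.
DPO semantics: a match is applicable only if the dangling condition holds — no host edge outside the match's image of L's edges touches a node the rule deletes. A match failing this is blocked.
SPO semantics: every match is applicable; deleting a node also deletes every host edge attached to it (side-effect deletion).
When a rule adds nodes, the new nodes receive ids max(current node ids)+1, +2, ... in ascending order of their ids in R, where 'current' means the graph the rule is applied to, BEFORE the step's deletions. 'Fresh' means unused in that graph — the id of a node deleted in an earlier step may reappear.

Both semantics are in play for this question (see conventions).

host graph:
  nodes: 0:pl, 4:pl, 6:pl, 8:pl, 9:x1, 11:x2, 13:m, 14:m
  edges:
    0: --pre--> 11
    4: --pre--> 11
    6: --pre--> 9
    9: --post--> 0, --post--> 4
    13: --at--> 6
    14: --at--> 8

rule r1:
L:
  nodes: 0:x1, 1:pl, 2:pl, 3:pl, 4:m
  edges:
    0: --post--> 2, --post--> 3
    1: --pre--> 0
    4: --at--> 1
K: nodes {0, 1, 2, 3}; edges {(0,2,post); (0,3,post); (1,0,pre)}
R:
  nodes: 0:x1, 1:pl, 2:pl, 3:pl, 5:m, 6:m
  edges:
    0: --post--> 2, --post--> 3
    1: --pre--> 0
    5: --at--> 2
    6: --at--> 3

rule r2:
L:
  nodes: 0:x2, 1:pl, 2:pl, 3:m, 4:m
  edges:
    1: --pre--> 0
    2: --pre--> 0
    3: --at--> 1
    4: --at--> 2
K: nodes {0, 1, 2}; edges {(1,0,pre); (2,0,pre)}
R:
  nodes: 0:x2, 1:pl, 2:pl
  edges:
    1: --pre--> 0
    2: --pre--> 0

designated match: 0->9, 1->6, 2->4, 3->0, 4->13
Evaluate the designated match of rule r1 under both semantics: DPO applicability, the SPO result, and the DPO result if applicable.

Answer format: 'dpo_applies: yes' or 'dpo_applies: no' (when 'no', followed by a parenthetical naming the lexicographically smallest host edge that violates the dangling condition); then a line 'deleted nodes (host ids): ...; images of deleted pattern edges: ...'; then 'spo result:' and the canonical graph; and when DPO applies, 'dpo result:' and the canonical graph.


dpo_applies: yes
deleted nodes (host ids): 13; images of deleted pattern edges: (13,6,at)
spo result:
nodes: 0:pl, 4:pl, 6:pl, 8:pl, 9:x1, 11:x2, 14:m, 15:m, 16:m
edges: (0,11,pre); (4,11,pre); (6,9,pre); (9,0,post); (9,4,post); (14,8,at); (15,4,at); (16,0,at)
dpo result:
nodes: 0:pl, 4:pl, 6:pl, 8:pl, 9:x1, 11:x2, 14:m, 15:m, 16:m
edges: (0,11,pre); (4,11,pre); (6,9,pre); (9,0,post); (9,4,post); (14,8,at); (15,4,at); (16,0,at)


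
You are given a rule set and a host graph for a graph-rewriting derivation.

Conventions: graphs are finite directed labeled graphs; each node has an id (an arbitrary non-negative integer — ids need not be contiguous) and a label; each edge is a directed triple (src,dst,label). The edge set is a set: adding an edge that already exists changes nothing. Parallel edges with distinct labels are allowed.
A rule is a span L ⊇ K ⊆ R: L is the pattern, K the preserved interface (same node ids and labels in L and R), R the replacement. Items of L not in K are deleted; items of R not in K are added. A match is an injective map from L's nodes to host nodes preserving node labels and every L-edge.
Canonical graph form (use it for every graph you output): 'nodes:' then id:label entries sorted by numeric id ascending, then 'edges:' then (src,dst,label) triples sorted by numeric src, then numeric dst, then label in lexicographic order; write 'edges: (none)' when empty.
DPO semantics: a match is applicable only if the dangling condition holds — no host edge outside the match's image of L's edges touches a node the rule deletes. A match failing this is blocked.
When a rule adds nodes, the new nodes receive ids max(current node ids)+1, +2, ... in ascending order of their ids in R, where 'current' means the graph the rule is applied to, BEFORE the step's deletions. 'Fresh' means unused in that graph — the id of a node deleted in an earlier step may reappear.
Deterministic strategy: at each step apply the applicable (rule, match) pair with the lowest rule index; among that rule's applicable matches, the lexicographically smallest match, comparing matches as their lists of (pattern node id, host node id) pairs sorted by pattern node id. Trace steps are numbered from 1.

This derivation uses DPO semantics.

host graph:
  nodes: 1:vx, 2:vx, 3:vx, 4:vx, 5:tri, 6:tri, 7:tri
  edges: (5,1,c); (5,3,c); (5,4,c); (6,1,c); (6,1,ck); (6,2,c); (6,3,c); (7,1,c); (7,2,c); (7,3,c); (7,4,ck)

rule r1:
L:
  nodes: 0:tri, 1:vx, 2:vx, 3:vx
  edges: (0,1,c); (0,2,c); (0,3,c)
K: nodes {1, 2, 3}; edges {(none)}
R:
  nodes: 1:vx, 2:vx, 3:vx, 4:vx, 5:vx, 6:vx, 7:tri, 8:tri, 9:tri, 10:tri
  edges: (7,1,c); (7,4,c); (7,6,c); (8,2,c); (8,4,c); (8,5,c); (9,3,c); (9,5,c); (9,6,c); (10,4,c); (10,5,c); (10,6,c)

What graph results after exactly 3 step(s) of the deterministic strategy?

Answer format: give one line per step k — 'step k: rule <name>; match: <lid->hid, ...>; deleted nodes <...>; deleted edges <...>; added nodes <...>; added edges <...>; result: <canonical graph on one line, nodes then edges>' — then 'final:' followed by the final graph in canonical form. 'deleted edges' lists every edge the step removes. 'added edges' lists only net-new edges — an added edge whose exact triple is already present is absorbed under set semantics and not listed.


step 1: rule r1; match: 0->5, 1->1, 2->3, 3->4; deleted nodes 5; deleted edges (5,1,c); (5,3,c); (5,4,c); added nodes 8, 9, 10, 11, 12, 13, 14; added edges (11,1,c); (11,8,c); (11,10,c); (12,3,c); (12,8,c); (12,9,c); (13,4,c); (13,9,c); (13,10,c); (14,8,c); (14,9,c); (14,10,c); result: nodes: 1:vx, 2:vx, 3:vx, 4:vx, 6:tri, 7:tri, 8:vx, 9:vx, 10:vx, 11:tri, 12:tri, 13:tri, 14:tri edges: (6,1,c); (6,1,ck); (6,2,c); (6,3,c); (7,1,c); (7,2,c); (7,3,c); (7,4,ck); (11,1,c); (11,8,c); (11,10,c); (12,3,c); (12,8,c); (12,9,c); (13,4,c); (13,9,c); (13,10,c); (14,8,c); (14,9,c); (14,10,c)
step 2: rule r1; match: 0->11, 1->1, 2->8, 3->10; deleted nodes 11; deleted edges (11,1,c); (11,8,c); (11,10,c); added nodes 15, 16, 17, 18, 19, 20, 21; added edges (18,1,c); (18,15,c); (18,17,c); (19,8,c); (19,15,c); (19,16,c); (20,10,c); (20,16,c); (20,17,c); (21,15,c); (21,16,c); (21,17,c); result: nodes: 1:vx, 2:vx, 3:vx, 4:vx, 6:tri, 7:tri, 8:vx, 9:vx, 10:vx, 12:tri, 13:tri, 14:tri, 15:vx, 16:vx, 17:vx, 18:tri, 19:tri, 20:tri, 21:tri edges: (6,1,c); (6,1,ck); (6,2,c); (6,3,c); (7,1,c); (7,2,c); (7,3,c); (7,4,ck); (12,3,c); (12,8,c); (12,9,c); (13,4,c); (13,9,c); (13,10,c); (14,8,c); (14,9,c); (14,10,c); (18,1,c); (18,15,c); (18,17,c); (19,8,c); (19,15,c); (19,16,c); (20,10,c); (20,16,c); (20,17,c); (21,15,c); (21,16,c); (21,17,c)
step 3: rule r1; match: 0->12, 1->3, 2->8, 3->9; deleted nodes 12; deleted edges (12,3,c); (12,8,c); (12,9,c); added nodes 22, 23, 24, 25, 26, 27, 28; added edges (25,3,c); (25,22,c); (25,24,c); (26,8,c); (26,22,c); (26,23,c); (27,9,c); (27,23,c); (27,24,c); (28,22,c); (28,23,c); (28,24,c); result: nodes: 1:vx, 2:vx, 3:vx, 4:vx, 6:tri, 7:tri, 8:vx, 9:vx, 10:vx, 13:tri, 14:tri, 15:vx, 16:vx, 17:vx, 18:tri, 19:tri, 20:tri, 21:tri, 22:vx, 23:vx, 24:vx, 25:tri, 26:tri, 27:tri, 28:tri edges: (6,1,c); (6,1,ck); (6,2,c); (6,3,c); (7,1,c); (7,2,c); (7,3,c); (7,4,ck); (13,4,c); (13,9,c); (13,10,c); (14,8,c); (14,9,c); (14,10,c); (18,1,c); (18,15,c); (18,17,c); (19,8,c); (19,15,c); (19,16,c); (20,10,c); (20,16,c); (20,17,c); (21,15,c); (21,16,c); (21,17,c); (25,3,c); (25,22,c); (25,24,c); (26,8,c); (26,22,c); (26,23,c); (27,9,c); (27,23,c); (27,24,c); (28,22,c); (28,23,c); (28,24,c)
final:
nodes: 1:vx, 2:vx, 3:vx, 4:vx, 6:tri, 7:tri, 8:vx, 9:vx, 10:vx, 13:tri, 14:tri, 15:vx, 16:vx, 17:vx, 18:tri, 19:tri, 20:tri, 21:tri, 22:vx, 23:vx, 24:vx, 25:tri, 26:tri, 27:tri, 28:tri
edges: (6,1,c); (6,1,ck); (6,2,c); (6,3,c); (7,1,c); (7,2,c); (7,3,c); (7,4,ck); (13,4,c); (13,9,c); (13,10,c); (14,8,c); (14,9,c); (14,10,c); (18,1,c); (18,15,c); (18,17,c); (19,8,c); (19,15,c); (19,16,c); (20,10,c); (20,16,c); (20,17,c); (21,15,c); (21,16,c); (21,17,c); (25,3,c); (25,22,c); (25,24,c); (26,8,c); (26,22,c); (26,23,c); (27,9,c); (27,23,c); (27,24,c); (28,22,c); (28,23,c); (28,24,c)


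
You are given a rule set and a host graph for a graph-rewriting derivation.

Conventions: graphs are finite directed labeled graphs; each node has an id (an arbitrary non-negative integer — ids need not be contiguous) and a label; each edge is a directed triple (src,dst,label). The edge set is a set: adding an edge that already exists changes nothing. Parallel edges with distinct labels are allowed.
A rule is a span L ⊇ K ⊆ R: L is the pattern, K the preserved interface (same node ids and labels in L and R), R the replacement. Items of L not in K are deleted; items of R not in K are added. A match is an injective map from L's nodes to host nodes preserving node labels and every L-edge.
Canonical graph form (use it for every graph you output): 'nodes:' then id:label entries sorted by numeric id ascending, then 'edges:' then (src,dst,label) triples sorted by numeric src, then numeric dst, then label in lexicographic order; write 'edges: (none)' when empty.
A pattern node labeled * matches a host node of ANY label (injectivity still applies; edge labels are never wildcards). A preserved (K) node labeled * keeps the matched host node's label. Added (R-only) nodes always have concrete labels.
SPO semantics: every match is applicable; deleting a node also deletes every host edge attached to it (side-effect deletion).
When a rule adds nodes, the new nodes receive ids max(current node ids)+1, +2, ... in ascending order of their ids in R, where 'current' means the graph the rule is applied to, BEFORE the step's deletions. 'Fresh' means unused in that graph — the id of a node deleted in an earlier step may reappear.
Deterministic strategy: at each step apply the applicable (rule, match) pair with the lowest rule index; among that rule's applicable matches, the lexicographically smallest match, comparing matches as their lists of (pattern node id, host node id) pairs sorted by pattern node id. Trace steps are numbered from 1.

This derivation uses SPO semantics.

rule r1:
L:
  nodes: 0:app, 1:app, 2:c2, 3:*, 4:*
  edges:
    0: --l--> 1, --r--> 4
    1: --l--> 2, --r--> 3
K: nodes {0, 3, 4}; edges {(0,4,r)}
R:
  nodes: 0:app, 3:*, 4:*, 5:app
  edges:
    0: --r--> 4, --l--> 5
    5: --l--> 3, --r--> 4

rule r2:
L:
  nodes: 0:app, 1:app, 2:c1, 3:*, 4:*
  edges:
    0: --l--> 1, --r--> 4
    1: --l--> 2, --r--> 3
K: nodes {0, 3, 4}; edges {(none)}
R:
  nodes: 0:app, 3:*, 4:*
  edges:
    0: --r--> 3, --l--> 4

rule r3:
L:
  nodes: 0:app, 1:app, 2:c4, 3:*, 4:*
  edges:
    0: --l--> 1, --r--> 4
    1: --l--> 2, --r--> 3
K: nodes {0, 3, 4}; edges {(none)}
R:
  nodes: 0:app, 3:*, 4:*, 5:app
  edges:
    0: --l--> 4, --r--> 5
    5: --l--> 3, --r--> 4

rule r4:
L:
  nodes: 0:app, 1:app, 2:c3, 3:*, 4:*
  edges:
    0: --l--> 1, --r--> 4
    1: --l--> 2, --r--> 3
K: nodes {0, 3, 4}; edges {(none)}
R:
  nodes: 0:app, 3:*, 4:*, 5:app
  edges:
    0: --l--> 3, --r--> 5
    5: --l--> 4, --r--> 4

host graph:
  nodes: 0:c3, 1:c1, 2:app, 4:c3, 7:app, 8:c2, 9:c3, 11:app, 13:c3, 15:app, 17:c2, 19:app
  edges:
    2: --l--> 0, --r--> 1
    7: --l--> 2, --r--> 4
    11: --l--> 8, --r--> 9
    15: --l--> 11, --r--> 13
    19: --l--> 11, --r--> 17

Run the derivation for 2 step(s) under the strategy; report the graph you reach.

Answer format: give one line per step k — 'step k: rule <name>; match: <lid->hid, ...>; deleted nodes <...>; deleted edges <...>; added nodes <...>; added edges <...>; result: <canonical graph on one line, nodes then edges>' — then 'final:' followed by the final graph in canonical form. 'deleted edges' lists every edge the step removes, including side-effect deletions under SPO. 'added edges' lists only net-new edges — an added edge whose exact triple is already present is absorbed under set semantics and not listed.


step 1: rule r1; match: 0->15, 1->11, 2->8, 3->9, 4->13; deleted nodes 8, 11; deleted edges (11,8,l); (11,9,r); (15,11,l); (19,11,l); added nodes 20; added edges (15,20,l); (20,9,l); (20,13,r); result: nodes: 0:c3, 1:c1, 2:app, 4:c3, 7:app, 9:c3, 13:c3, 15:app, 17:c2, 19:app, 20:app edges: (2,0,l); (2,1,r); (7,2,l); (7,4,r); (15,13,r); (15,20,l); (19,17,r); (20,9,l); (20,13,r)
step 2: rule r4; match: 0->7, 1->2, 2->0, 3->1, 4->4; deleted nodes 0, 2; deleted edges (2,0,l); (2,1,r); (7,2,l); (7,4,r); added nodes 21; added edges (7,1,l); (7,21,r); (21,4,l); (21,4,r); result: nodes: 1:c1, 4:c3, 7:app, 9:c3, 13:c3, 15:app, 17:c2, 19:app, 20:app, 21:app edges: (7,1,l); (7,21,r); (15,13,r); (15,20,l); (19,17,r); (20,9,l); (20,13,r); (21,4,l); (21,4,r)
final:
nodes: 1:c1, 4:c3, 7:app, 9:c3, 13:c3, 15:app, 17:c2, 19:app, 20:app, 21:app
edges: (7,1,l); (7,21,r); (15,13,r); (15,20,l); (19,17,r); (20,9,l); (20,13,r); (21,4,l); (21,4,r)


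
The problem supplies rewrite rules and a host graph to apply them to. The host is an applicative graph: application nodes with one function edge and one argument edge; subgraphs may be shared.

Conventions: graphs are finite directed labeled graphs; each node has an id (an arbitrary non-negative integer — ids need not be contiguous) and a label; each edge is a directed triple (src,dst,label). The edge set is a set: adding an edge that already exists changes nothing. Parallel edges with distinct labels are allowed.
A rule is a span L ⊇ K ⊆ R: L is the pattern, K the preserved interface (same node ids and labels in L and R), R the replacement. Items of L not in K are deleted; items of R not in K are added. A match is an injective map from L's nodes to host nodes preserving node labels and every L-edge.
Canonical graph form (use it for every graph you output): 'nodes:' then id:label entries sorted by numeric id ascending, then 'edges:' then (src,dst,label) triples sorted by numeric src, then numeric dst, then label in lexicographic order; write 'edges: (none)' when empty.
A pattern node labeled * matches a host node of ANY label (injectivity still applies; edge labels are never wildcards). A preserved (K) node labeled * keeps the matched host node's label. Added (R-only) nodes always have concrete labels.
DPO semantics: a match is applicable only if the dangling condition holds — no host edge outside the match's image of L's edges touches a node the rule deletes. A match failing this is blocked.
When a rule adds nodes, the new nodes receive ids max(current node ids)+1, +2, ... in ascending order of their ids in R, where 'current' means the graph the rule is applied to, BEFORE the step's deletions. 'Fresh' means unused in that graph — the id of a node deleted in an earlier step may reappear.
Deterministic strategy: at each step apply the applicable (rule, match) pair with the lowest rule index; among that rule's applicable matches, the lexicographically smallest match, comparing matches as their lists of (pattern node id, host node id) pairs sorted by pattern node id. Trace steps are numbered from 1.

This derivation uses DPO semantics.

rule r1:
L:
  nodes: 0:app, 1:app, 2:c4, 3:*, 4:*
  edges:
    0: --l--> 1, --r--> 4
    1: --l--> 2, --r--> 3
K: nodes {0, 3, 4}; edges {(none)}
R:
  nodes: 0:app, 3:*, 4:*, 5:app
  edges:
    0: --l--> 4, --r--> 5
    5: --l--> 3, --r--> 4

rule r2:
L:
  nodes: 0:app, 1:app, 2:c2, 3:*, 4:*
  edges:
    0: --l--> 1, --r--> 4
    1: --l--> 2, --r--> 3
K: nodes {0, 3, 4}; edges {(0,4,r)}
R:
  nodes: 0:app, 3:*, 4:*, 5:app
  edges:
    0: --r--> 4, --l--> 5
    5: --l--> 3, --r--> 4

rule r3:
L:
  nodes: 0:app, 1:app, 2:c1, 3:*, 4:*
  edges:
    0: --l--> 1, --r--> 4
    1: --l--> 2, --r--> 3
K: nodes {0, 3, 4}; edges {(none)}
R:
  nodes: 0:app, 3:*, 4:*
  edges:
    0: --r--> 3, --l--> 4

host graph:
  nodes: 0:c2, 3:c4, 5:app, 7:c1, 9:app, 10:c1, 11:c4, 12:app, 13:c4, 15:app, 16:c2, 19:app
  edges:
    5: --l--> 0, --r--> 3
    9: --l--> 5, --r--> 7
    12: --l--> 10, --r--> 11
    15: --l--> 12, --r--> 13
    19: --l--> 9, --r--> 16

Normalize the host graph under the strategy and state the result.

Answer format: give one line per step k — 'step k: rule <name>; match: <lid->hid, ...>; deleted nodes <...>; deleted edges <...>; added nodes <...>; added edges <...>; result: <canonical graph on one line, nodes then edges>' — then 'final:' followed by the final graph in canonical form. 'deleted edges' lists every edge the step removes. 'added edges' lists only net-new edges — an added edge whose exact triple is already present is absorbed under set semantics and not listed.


step 1: rule r2; match: 0->9, 1->5, 2->0, 3->3, 4->7; deleted nodes 0, 5; deleted edges (5,0,l); (5,3,r); (9,5,l); added nodes 20; added edges (9,20,l); (20,3,l); (20,7,r); result: nodes: 3:c4, 7:c1, 9:app, 10:c1, 11:c4, 12:app, 13:c4, 15:app, 16:c2, 19:app, 20:app edges: (9,7,r); (9,20,l); (12,10,l); (12,11,r); (15,12,l); (15,13,r); (19,9,l); (19,16,r); (20,3,l); (20,7,r)
step 2: rule r3; match: 0->15, 1->12, 2->10, 3->11, 4->13; deleted nodes 10, 12; deleted edges (12,10,l); (12,11,r); (15,12,l); (15,13,r); added nodes (none); added edges (15,11,r); (15,13,l); result: nodes: 3:c4, 7:c1, 9:app, 11:c4, 13:c4, 15:app, 16:c2, 19:app, 20:app edges: (9,7,r); (9,20,l); (15,11,r); (15,13,l); (19,9,l); (19,16,r); (20,3,l); (20,7,r)
final:
nodes: 3:c4, 7:c1, 9:app, 11:c4, 13:c4, 15:app, 16:c2, 19:app, 20:app
edges: (9,7,r); (9,20,l); (15,11,r); (15,13,l); (19,9,l); (19,16,r); (20,3,l); (20,7,r)
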